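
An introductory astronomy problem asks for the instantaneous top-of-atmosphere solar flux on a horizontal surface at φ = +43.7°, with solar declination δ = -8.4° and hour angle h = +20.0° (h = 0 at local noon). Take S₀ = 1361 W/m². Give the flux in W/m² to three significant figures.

cos θ_z = sin φ sin δ + cos φ cos δ cos h = -0.100926 + 0.672079 = 0.571153.
Flux = S₀ · cos θ_z = 1361 × 0.571153 = 777.3 W/m².

777 W/m²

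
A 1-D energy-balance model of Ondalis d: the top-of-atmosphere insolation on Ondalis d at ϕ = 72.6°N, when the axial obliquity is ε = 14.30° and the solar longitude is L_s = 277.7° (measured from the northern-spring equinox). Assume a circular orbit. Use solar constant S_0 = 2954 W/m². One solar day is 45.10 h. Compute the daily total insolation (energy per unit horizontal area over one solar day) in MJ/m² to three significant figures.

3.61 MJ/m²

Solar declination: sin δ = sin ε · sin L_s = sin 14.30° × sin 277.7° = -0.24477, so δ = -14.168°.
cos h₀ = −tan(+72.6°) tan(-14.168°) = 0.8056, h₀ = 0.6342 rad.
Bracket: h₀ sin ϕ sin δ + cos ϕ cos δ sin h₀ = 0.6342×0.95424×-0.24477 + 0.29904×0.96958×0.59250 = -0.148130 + 0.171791 = 0.023661.
Q̄ = (S_0/π) × [bracket] = (2954/π) × 0.023661 = 22.248 W/m².
Daily total = Q̄ × 45.10 h × 3600 s/h = 22.248 × 45.10 × 3600 / 10⁶ = 3.612 MJ/m².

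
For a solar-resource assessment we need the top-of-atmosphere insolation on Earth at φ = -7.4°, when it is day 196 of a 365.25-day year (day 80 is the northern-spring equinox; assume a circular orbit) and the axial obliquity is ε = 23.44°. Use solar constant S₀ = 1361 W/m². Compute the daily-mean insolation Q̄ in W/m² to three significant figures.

Solar longitude: λ_s = 360° × (196 − 80)/365.25 = 114.333°.
sin δ = sin 23.44° × sin 114.333° = 0.36245, so δ = +21.251°.
cos H₀ = −tan(-7.4°) tan(+21.251°) = 0.0505, H₀ = 1.5203 rad.
Bracket: H₀ sin φ sin δ + cos φ cos δ sin H₀ = 1.5203×-0.12880×0.36245 + 0.99167×0.93200×0.99872 = -0.070973 + 0.923053 = 0.852080.
Q̄ = (S₀/π) × [bracket] = (1361/π) × 0.852080 = 369.1 W/m².

Q̄ ≈ 369 W/m²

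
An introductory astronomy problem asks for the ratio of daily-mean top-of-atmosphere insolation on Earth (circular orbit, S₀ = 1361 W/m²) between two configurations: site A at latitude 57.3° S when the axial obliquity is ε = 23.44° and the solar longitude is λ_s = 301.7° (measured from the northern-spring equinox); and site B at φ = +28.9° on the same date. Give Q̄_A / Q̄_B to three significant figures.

Q̄_A / Q̄_B ≈ 1.78

— Configuration A (φ=-57.3°):
Solar declination: sin δ = sin ε · sin λ_s = sin 23.44° × sin 301.7° = -0.33844, so δ = -19.782°.
cos H₀ = −tan(-57.3°) tan(-19.782°) = -0.5602, H₀ = 2.1655 rad.
Bracket: H₀ sin φ sin δ + cos φ cos δ sin H₀ = 2.1655×-0.84151×-0.33844 + 0.54024×0.94099×0.82833 = 0.616736 + 0.421090 = 1.037826.
Q̄ = (S₀/π) × [bracket] = (1361/π) × 1.037826 = 449.61 W/m².
— Configuration B (φ=+28.9°):
cos H₀ = −tan(+28.9°) tan(-19.782°) = 0.1985, H₀ = 1.3709 rad.
Bracket: H₀ sin φ sin δ + cos φ cos δ sin H₀ = 1.3709×0.48328×-0.33844 + 0.87546×0.94099×0.98009 = -0.224226 + 0.807397 = 0.583171.
Q̄ = (S₀/π) × [bracket] = (1361/π) × 0.583171 = 252.64 W/m².
Ratio Q̄_A / Q̄_B = 449.61 / 252.64 = 1.780.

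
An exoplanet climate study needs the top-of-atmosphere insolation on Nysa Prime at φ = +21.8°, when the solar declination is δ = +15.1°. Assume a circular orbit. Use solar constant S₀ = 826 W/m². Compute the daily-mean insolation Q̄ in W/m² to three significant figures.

Q̄ ≈ 277 W/m²

cos H₀ = −tan(+21.8°) tan(+15.100°) = -0.1079, H₀ = 1.6789 rad.
Bracket: H₀ sin φ sin δ + cos φ cos δ sin H₀ = 1.6789×0.37137×0.26050 + 0.92849×0.96547×0.99416 = 0.162420 + 0.891194 = 1.053614.
Q̄ = (S₀/π) × [bracket] = (826/π) × 1.053614 = 277.0 W/m².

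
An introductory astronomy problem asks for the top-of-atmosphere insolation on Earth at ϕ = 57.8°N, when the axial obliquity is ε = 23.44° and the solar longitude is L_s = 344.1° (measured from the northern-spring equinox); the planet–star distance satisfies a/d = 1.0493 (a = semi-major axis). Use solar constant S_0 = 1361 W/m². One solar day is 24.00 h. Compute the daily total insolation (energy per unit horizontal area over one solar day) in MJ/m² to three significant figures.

16.2 MJ/m²

Solar declination: sin δ = sin ε · sin L_s = sin 23.44° × sin 344.1° = -0.10898, so δ = -6.256°.
cos h₀ = −tan(+57.8°) tan(-6.256°) = 0.1741, h₀ = 1.3958 rad.
Bracket: h₀ sin ϕ sin δ + cos ϕ cos δ sin h₀ = 1.3958×0.84619×-0.10898 + 0.53288×0.99404×0.98473 = -0.128718 + 0.521615 = 0.392897.
Inverse-square distance factor (a/d)² = 1.0493² = 1.101030.
Q̄ = (S_0/π) × 1.101030 × [bracket] = (1361/π) × 1.101030 × 0.392897 = 187.41 W/m².
Daily total = Q̄ × 24.00 h × 3600 s/h = 187.41 × 24.00 × 3600 / 10⁶ = 16.19 MJ/m².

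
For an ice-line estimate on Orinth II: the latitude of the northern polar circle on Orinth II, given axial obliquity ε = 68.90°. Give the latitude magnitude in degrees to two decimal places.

The polar circle is the lowest latitude that experiences at least one full rotation of continuous daylight at the northern-summer solstice; it lies at |φ| = 90° − ε = 90° − 68.90° = 21.10°.

21.10°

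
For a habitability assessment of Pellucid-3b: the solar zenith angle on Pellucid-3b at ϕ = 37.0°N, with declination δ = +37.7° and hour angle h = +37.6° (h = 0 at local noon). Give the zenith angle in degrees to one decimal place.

θ_z = 29.7°

cos θ_z = sin ϕ sin δ + cos ϕ cos δ cos h = 0.368026 + 0.500647 = 0.868673.
θ_z = arccos(0.868673) = 29.7°.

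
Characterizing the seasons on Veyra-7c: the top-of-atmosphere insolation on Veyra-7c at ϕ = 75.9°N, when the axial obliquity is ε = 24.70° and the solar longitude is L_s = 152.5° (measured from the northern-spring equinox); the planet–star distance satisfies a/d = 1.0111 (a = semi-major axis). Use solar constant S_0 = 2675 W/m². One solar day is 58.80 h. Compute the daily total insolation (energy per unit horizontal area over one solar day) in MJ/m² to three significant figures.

113 MJ/m²

Solar declination: sin δ = sin ε · sin L_s = sin 24.70° × sin 152.5° = 0.19295, so δ = +11.125°.
cos h₀ = −tan(+75.9°) tan(+11.125°) = -0.7829, h₀ = 2.4701 rad.
Bracket: h₀ sin ϕ sin δ + cos ϕ cos δ sin h₀ = 2.4701×0.96987×0.19295 + 0.24362×0.98121×0.62218 = 0.462246 + 0.148727 = 0.610973.
Inverse-square distance factor (a/d)² = 1.0111² = 1.022323.
Q̄ = (S_0/π) × 1.022323 × [bracket] = (2675/π) × 1.022323 × 0.610973 = 531.84 W/m².
Daily total = Q̄ × 58.80 h × 3600 s/h = 531.84 × 58.80 × 3600 / 10⁶ = 112.6 MJ/m².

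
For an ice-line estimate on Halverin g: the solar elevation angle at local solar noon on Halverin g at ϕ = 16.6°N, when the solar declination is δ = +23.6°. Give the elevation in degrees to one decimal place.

83.0°

At local noon the hour angle is zero, so the zenith angle equals |ϕ − δ| = |+16.6° − (+23.600°)| = 7.000°.
Elevation = 90° − 7.000° = 83.0°.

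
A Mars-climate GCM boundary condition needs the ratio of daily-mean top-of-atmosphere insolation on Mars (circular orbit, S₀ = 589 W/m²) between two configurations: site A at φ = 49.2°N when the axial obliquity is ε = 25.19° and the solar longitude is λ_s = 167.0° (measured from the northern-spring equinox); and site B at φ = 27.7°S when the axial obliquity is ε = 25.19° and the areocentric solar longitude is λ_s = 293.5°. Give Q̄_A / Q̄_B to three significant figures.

Q̄_A / Q̄_B ≈ 0.686

— Configuration A (φ=+49.2°):
Solar declination: sin δ = sin ε · sin λ_s = sin 25.19° × sin 167.0° = 0.09574, so δ = +5.494°.
cos H₀ = −tan(+49.2°) tan(+5.494°) = -0.1114, H₀ = 1.6825 rad.
Bracket: H₀ sin φ sin δ + cos φ cos δ sin H₀ = 1.6825×0.75700×0.09574 + 0.65342×0.99541×0.99377 = 0.121939 + 0.646369 = 0.768308.
Q̄ = (S₀/π) × [bracket] = (589/π) × 0.768308 = 144.05 W/m².
— Configuration B (φ=-27.7°):
sin δ = sin 25.19° × sin 293.5° = -0.39032, so δ = -22.974°.
cos H₀ = −tan(-27.7°) tan(-22.974°) = -0.2226, H₀ = 1.7953 rad.
Bracket: H₀ sin φ sin δ + cos φ cos δ sin H₀ = 1.7953×-0.46484×-0.39032 + 0.88539×0.92068×0.97491 = 0.325733 + 0.794708 = 1.120441.
Q̄ = (S₀/π) × [bracket] = (589/π) × 1.120441 = 210.07 W/m².
Ratio Q̄_A / Q̄_B = 144.05 / 210.07 = 0.6857.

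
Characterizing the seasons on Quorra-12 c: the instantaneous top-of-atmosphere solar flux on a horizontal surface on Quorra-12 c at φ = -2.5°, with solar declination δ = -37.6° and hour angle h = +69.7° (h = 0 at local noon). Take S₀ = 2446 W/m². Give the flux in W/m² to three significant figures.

737 W/m²

cos θ_z = sin φ sin δ + cos φ cos δ cos h = 0.026614 + 0.274612 = 0.301226.
Flux = S₀ · cos θ_z = 2446 × 0.301226 = 736.8 W/m².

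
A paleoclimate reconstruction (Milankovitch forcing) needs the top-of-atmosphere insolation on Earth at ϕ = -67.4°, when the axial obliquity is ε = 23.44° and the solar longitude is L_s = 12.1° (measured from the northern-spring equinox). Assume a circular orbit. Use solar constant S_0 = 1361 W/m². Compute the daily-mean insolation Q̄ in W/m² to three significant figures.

Q̄ ≈ 117 W/m²

Solar declination: sin δ = sin ε · sin L_s = sin 23.44° × sin 12.1° = 0.08338, so δ = +4.783°.
cos h₀ = −tan(-67.4°) tan(+4.783°) = 0.2010, h₀ = 1.3684 rad.
Bracket: h₀ sin ϕ sin δ + cos ϕ cos δ sin h₀ = 1.3684×-0.92321×0.08338 + 0.38430×0.99652×0.97959 = -0.105336 + 0.375146 = 0.269810.
Q̄ = (S_0/π) × [bracket] = (1361/π) × 0.269810 = 116.9 W/m².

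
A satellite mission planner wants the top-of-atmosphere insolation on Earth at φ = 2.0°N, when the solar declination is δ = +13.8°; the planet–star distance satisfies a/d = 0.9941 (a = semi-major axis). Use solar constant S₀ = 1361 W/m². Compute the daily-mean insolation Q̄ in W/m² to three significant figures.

cos H₀ = −tan(+2.0°) tan(+13.800°) = -0.0086, H₀ = 1.5794 rad.
Bracket: H₀ sin φ sin δ + cos φ cos δ sin H₀ = 1.5794×0.03490×0.23853 + 0.99939×0.97113×0.99996 = 0.013148 + 0.970499 = 0.983647.
Inverse-square distance factor (a/d)² = 0.9941² = 0.988235.
Q̄ = (S₀/π) × 0.988235 × [bracket] = (1361/π) × 0.988235 × 0.983647 = 421.1 W/m².

Q̄ ≈ 421 W/m²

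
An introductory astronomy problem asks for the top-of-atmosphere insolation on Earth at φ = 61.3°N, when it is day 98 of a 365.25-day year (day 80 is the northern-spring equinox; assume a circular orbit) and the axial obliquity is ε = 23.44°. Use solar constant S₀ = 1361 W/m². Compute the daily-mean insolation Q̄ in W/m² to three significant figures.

Solar longitude: λ_s = 360° × (98 − 80)/365.25 = 17.741°.
sin δ = sin 23.44° × sin 17.741° = 0.12121, so δ = +6.962°.
cos H₀ = −tan(+61.3°) tan(+6.962°) = -0.2230, H₀ = 1.7957 rad.
Bracket: H₀ sin φ sin δ + cos φ cos δ sin H₀ = 1.7957×0.87715×0.12121 + 0.48022×0.99263×0.97481 = 0.190918 + 0.464673 = 0.655591.
Q̄ = (S₀/π) × [bracket] = (1361/π) × 0.655591 = 284.0 W/m².

Q̄ ≈ 284 W/m²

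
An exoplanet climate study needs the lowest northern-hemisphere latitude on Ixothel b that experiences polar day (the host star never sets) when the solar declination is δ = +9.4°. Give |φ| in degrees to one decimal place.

Polar day requires cos H₀ = −tan φ tan δ ≤ −1, i.e. tan φ tan δ ≥ 1.
The boundary is |tan φ| · |tan δ| = 1, so |φ| = 90° − |δ| = 90° − 9.4° = 80.6° in the northern hemisphere.

|φ| = 80.6°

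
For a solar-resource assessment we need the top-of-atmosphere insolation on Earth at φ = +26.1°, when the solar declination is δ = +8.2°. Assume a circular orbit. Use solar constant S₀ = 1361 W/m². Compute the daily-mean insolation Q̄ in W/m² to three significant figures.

Q̄ ≈ 429 W/m²

cos H₀ = −tan(+26.1°) tan(+8.200°) = -0.0706, H₀ = 1.6415 rad.
Bracket: H₀ sin φ sin δ + cos φ cos δ sin H₀ = 1.6415×0.43994×0.14263 + 0.89803×0.98978×0.99751 = 0.103002 + 0.886639 = 0.989641.
Q̄ = (S₀/π) × [bracket] = (1361/π) × 0.989641 = 428.7 W/m².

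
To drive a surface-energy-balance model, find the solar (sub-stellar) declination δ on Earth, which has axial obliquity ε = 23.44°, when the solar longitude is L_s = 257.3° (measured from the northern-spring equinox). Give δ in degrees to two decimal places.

sin δ = sin ε · sin L_s = sin 23.44° × sin 257.3° = -0.388056.
δ = arcsin(-0.388056) = -22.83°.

δ = -22.83°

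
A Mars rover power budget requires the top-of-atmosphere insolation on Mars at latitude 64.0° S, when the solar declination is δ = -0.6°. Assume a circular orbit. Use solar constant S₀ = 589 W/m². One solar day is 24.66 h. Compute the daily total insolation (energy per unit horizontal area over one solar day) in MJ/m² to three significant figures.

cos H₀ = −tan(-64.0°) tan(-0.600°) = -0.0215, H₀ = 1.5923 rad.
Bracket: H₀ sin φ sin δ + cos φ cos δ sin H₀ = 1.5923×-0.89879×-0.01047 + 0.43837×0.99995×0.99977 = 0.014984 + 0.438247 = 0.453231.
Q̄ = (S₀/π) × [bracket] = (589/π) × 0.453231 = 84.974 W/m².
Daily total = Q̄ × 24.66 h × 3600 s/h = 84.974 × 24.66 × 3600 / 10⁶ = 7.544 MJ/m².

7.54 MJ/m²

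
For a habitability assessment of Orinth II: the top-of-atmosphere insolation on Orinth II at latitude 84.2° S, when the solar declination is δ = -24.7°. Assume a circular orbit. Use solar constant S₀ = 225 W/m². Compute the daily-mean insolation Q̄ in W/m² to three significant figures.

Q̄ ≈ 93.5 W/m²

cos H₀ = −tan(-84.2°) tan(-24.700°) = -4.5281 ≤ −1 ⇒ polar day, H₀ = π.
Bracket: H₀ sin φ sin δ + cos φ cos δ sin H₀ = 3.1416×-0.99488×-0.41787 + 0.10106×0.90851×0.00000 = 1.306059 + 0.000000 = 1.306059.
Q̄ = (S₀/π) × [bracket] = (225/π) × 1.306059 = 93.54 W/m².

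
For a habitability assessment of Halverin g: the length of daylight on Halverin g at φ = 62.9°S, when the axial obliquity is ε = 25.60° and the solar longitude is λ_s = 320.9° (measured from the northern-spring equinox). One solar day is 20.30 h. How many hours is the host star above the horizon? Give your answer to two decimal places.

13.94 h

Solar declination: sin δ = sin ε · sin λ_s = sin 25.60° × sin 320.9° = -0.27251, so δ = -15.813°.
cos H₀ = −tan φ · tan δ = −tan(-62.9°) × tan(-15.813°) = -0.5535, so H₀ = 2.1573 rad = 123.61°.
Daylight = 2H₀/(2π) × 20.30 h = (2.1573/π) × 20.30 = 13.94 h.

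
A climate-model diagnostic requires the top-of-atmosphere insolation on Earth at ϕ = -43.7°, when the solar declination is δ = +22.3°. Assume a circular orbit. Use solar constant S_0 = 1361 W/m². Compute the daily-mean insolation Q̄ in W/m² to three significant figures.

Q̄ ≈ 134 W/m²

cos h₀ = −tan(-43.7°) tan(+22.300°) = 0.3919, h₀ = 1.1681 rad.
Bracket: h₀ sin ϕ sin δ + cos ϕ cos δ sin h₀ = 1.1681×-0.69088×0.37946 + 0.72297×0.92521×0.92000 = -0.306231 + 0.615387 = 0.309156.
Q̄ = (S_0/π) × [bracket] = (1361/π) × 0.309156 = 133.9 W/m².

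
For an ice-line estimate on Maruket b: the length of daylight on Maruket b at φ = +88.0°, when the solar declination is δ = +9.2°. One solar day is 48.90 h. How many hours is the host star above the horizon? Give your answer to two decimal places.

48.90 h

Sunrise equation: cos H₀ = −tan φ · tan δ = -4.6381 ≤ −1, so the host star never sets (polar day) and H₀ = π.
Daylight = 2H₀/(2π) × 48.90 h = (3.1416/π) × 48.90 = 48.90 h.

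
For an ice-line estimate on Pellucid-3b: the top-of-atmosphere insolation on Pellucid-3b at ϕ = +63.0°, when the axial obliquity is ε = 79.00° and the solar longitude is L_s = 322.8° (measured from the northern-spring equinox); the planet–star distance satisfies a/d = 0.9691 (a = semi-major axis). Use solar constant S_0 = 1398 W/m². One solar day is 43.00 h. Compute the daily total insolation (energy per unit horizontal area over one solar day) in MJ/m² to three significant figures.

0.00 MJ/m²

Solar declination: sin δ = sin ε · sin L_s = sin 79.00° × sin 322.8° = -0.59349, so δ = -36.405°.
cos h₀ = −tan(+63.0°) tan(-36.405°) = 1.4472 ≥ 1 ⇒ polar night, h₀ = 0 and Q̄ = 0.
Inverse-square distance factor (a/d)² = 0.9691² = 0.939155.
Daily total = Q̄ × 43.00 h × 3600 s/h = 0.00 MJ/m².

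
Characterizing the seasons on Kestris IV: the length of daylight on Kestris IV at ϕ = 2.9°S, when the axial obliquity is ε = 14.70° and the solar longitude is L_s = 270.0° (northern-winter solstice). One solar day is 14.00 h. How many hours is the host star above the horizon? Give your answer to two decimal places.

7.06 h

Solar declination: sin δ = sin ε · sin L_s = sin 14.70° × sin 270.0° = -0.25376, so δ = -14.700°.
cos h₀ = −tan ϕ · tan δ = −tan(-2.9°) × tan(-14.700°) = -0.0133, so h₀ = 1.5841 rad = 90.76°.
Daylight = 2h₀/(2π) × 14.00 h = (1.5841/π) × 14.00 = 7.06 h.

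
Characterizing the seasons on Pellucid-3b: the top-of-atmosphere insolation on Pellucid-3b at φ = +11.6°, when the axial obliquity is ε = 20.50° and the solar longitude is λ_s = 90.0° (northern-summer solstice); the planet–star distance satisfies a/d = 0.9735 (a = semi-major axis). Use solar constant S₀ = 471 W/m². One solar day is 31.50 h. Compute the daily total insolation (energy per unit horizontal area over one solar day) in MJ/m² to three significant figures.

16.6 MJ/m²

Solar declination: sin δ = sin ε · sin λ_s = sin 20.50° × sin 90.0° = 0.35021, so δ = +20.500°.
cos H₀ = −tan(+11.6°) tan(+20.500°) = -0.0767, H₀ = 1.6476 rad.
Bracket: H₀ sin φ sin δ + cos φ cos δ sin H₀ = 1.6476×0.20108×0.35021 + 0.97958×0.93667×0.99705 = 0.116024 + 0.914836 = 1.030860.
Inverse-square distance factor (a/d)² = 0.9735² = 0.947702.
Q̄ = (S₀/π) × 0.947702 × [bracket] = (471/π) × 0.947702 × 1.030860 = 146.47 W/m².
Daily total = Q̄ × 31.50 h × 3600 s/h = 146.47 × 31.50 × 3600 / 10⁶ = 16.61 MJ/m².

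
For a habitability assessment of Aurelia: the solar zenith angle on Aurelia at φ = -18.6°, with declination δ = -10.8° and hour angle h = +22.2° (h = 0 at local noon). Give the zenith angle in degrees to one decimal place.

θ_z = 22.8°

cos θ_z = sin φ sin δ + cos φ cos δ cos h = 0.059767 + 0.861968 = 0.921735.
θ_z = arccos(0.921735) = 22.8°.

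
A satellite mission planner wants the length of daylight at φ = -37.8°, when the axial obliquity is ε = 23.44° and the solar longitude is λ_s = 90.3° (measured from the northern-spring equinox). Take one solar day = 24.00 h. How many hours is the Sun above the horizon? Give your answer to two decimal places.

9.38 h

Solar declination: sin δ = sin ε · sin λ_s = sin 23.44° × sin 90.3° = 0.39778, so δ = +23.440°.
cos H₀ = −tan φ · tan δ = −tan(-37.8°) × tan(+23.440°) = 0.3363, so H₀ = 1.2278 rad = 70.35°.
Daylight = 2H₀/(2π) × 24.00 h = (1.2278/π) × 24.00 = 9.38 h.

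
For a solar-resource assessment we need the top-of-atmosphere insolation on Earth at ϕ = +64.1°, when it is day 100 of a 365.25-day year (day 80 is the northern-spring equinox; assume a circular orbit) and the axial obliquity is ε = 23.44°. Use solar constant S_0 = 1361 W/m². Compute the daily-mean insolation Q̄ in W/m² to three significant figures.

Q̄ ≈ 277 W/m²

Solar longitude: L_s = 360° × (100 − 80)/365.25 = 19.713°.
sin δ = sin 23.44° × sin 19.713° = 0.13417, so δ = +7.711°.
cos h₀ = −tan(+64.1°) tan(+7.711°) = -0.2788, h₀ = 1.8534 rad.
Bracket: h₀ sin ϕ sin δ + cos ϕ cos δ sin h₀ = 1.8534×0.89956×0.13417 + 0.43680×0.99096×0.96034 = 0.223694 + 0.415684 = 0.639378.
Q̄ = (S_0/π) × [bracket] = (1361/π) × 0.639378 = 277.0 W/m².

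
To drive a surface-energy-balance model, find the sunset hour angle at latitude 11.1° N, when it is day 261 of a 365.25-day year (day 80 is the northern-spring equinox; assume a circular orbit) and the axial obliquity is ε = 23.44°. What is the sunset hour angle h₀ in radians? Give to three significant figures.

Solar longitude: L_s = 360° × (261 − 80)/365.25 = 178.398°.
sin δ = sin 23.44° × sin 178.398° = 0.01112, so δ = +0.637°.
cos h₀ = −tan ϕ · tan δ = −tan(+11.1°) × tan(+0.637°) = -0.0022, so h₀ = 1.5730 rad = 90.12°.

h₀ = 1.57 rad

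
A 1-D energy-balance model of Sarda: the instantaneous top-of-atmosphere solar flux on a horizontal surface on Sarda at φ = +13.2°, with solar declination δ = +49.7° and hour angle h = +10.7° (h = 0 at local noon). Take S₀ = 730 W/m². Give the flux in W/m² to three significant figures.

cos θ_z = sin φ sin δ + cos φ cos δ cos h = 0.174156 + 0.618752 = 0.792908.
Flux = S₀ · cos θ_z = 730 × 0.792908 = 578.8 W/m².

579 W/m²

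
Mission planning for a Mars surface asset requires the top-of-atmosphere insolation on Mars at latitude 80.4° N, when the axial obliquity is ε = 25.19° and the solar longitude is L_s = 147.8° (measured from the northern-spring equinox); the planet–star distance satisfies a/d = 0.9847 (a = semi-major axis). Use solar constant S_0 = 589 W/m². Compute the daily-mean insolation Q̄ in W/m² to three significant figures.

Solar declination: sin δ = sin ε · sin L_s = sin 25.19° × sin 147.8° = 0.22680, so δ = +13.109°.
cos h₀ = −tan(+80.4°) tan(+13.109°) = -1.3768 ≤ −1 ⇒ polar day, h₀ = π.
Bracket: h₀ sin ϕ sin δ + cos ϕ cos δ sin h₀ = 3.1416×0.98600×0.22680 + 0.16677×0.97394×0.00000 = 0.702540 + 0.000000 = 0.702540.
Inverse-square distance factor (a/d)² = 0.9847² = 0.969634.
Q̄ = (S_0/π) × 0.969634 × [bracket] = (589/π) × 0.969634 × 0.702540 = 127.7 W/m².

Q̄ ≈ 128 W/m²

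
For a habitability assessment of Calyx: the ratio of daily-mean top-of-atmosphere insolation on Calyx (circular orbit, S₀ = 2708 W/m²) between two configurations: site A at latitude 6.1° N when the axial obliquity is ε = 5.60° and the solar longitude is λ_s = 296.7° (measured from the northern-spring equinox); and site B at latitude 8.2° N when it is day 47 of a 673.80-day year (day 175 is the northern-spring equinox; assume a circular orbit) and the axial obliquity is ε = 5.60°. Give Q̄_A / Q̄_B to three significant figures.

— Configuration A (φ=+6.1°):
Solar declination: sin δ = sin ε · sin λ_s = sin 5.60° × sin 296.7° = -0.08718, so δ = -5.001°.
cos H₀ = −tan(+6.1°) tan(-5.001°) = 0.0094, H₀ = 1.5614 rad.
Bracket: H₀ sin φ sin δ + cos φ cos δ sin H₀ = 1.5614×0.10626×-0.08718 + 0.99434×0.99619×0.99996 = -0.014464 + 0.990512 = 0.976048.
Q̄ = (S₀/π) × [bracket] = (2708/π) × 0.976048 = 841.34 W/m².
— Configuration B (φ=+8.2°):
Solar longitude: λ_s = 360° × (47 − 175)/673.80 = -68.388°, i.e. -68.388° + 360° = 291.612°.
sin δ = sin 5.60° × sin 291.612° = -0.09072, so δ = -5.205°.
cos H₀ = −tan(+8.2°) tan(-5.205°) = 0.0131, H₀ = 1.5577 rad.
Bracket: H₀ sin φ sin δ + cos φ cos δ sin H₀ = 1.5577×0.14263×-0.09072 + 0.98978×0.99588×0.99991 = -0.020156 + 0.985613 = 0.965457.
Q̄ = (S₀/π) × [bracket] = (2708/π) × 0.965457 = 832.21 W/m².
Ratio Q̄_A / Q̄_B = 841.34 / 832.21 = 1.011.

Q̄_A / Q̄_B ≈ 1.01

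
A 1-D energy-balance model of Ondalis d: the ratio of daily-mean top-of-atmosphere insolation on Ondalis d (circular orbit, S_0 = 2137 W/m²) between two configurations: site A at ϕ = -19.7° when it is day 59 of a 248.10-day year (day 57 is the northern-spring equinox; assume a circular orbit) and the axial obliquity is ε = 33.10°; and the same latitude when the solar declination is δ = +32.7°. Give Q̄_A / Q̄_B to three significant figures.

Q̄_A / Q̄_B ≈ 1.76

— Configuration A (ϕ=-19.7°):
Solar longitude: L_s = 360° × (59 − 57)/248.10 = 2.902°.
sin δ = sin 33.10° × sin 2.902° = 0.02765, so δ = +1.584°.
cos h₀ = −tan(-19.7°) tan(+1.584°) = 0.0099, h₀ = 1.5609 rad.
Bracket: h₀ sin ϕ sin δ + cos ϕ cos δ sin h₀ = 1.5609×-0.33710×0.02765 + 0.94147×0.99962×0.99995 = -0.014549 + 0.941065 = 0.926516.
Q̄ = (S_0/π) × [bracket] = (2137/π) × 0.926516 = 630.24 W/m².
— Configuration B (ϕ=-19.7°):
cos h₀ = −tan(-19.7°) tan(+32.700°) = 0.2299, h₀ = 1.3389 rad.
Bracket: h₀ sin ϕ sin δ + cos ϕ cos δ sin h₀ = 1.3389×-0.33710×0.54024 + 0.94147×0.84151×0.97322 = -0.243834 + 0.771040 = 0.527206.
Q̄ = (S_0/π) × [bracket] = (2137/π) × 0.527206 = 358.62 W/m².
Ratio Q̄_A / Q̄_B = 630.24 / 358.62 = 1.757.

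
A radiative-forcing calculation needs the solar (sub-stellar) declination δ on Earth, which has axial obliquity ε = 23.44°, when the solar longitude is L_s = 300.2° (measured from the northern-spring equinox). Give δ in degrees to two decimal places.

δ = -20.11°

sin δ = sin ε · sin L_s = sin 23.44° × sin 300.2° = -0.343799.
δ = arcsin(-0.343799) = -20.11°.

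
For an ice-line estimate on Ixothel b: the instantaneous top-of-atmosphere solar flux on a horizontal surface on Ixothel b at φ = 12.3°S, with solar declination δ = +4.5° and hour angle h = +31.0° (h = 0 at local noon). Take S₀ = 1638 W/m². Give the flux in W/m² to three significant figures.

cos θ_z = sin φ sin δ + cos φ cos δ cos h = -0.016714 + 0.834910 = 0.818196.
Flux = S₀ · cos θ_z = 1638 × 0.818196 = 1340 W/m².

1.34e+03 W/m²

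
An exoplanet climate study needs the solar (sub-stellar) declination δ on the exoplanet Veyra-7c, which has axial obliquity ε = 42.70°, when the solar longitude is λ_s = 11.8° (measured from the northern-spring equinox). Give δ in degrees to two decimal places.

δ = +7.97°

sin δ = sin ε · sin λ_s = sin 42.70° × sin 11.8° = 0.138681.
δ = arcsin(0.138681) = +7.97°.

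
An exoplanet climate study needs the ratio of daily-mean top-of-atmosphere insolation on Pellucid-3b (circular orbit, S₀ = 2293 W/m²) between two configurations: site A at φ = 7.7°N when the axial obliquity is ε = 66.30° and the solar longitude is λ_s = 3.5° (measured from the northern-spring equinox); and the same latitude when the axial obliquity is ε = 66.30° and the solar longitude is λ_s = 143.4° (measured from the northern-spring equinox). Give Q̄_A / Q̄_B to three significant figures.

Q̄_A / Q̄_B ≈ 1.06

— Configuration A (φ=+7.7°):
Solar declination: sin δ = sin ε · sin λ_s = sin 66.30° × sin 3.5° = 0.05590, so δ = +3.204°.
cos H₀ = −tan(+7.7°) tan(+3.204°) = -0.0076, H₀ = 1.5784 rad.
Bracket: H₀ sin φ sin δ + cos φ cos δ sin H₀ = 1.5784×0.13399×0.05590 + 0.99098×0.99844×0.99997 = 0.011822 + 0.989404 = 1.001226.
Q̄ = (S₀/π) × [bracket] = (2293/π) × 1.001226 = 730.78 W/m².
— Configuration B (φ=+7.7°):
Solar declination: sin δ = sin ε · sin λ_s = sin 66.30° × sin 143.4° = 0.54594, so δ = +33.089°.
cos H₀ = −tan(+7.7°) tan(+33.089°) = -0.0881, H₀ = 1.6590 rad.
Bracket: H₀ sin φ sin δ + cos φ cos δ sin H₀ = 1.6590×0.13399×0.54594 + 0.99098×0.83782×0.99611 = 0.121357 + 0.827033 = 0.948390.
Q̄ = (S₀/π) × [bracket] = (2293/π) × 0.948390 = 692.22 W/m².
Ratio Q̄_A / Q̄_B = 730.78 / 692.22 = 1.056.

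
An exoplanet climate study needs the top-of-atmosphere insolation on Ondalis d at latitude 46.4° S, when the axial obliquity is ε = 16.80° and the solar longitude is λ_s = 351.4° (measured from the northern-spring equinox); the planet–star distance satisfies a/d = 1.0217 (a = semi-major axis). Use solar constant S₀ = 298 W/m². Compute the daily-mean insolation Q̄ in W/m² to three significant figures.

Q̄ ≈ 73.2 W/m²

Solar declination: sin δ = sin ε · sin λ_s = sin 16.80° × sin 351.4° = -0.04322, so δ = -2.477°.
cos H₀ = −tan(-46.4°) tan(-2.477°) = -0.0454, H₀ = 1.6162 rad.
Bracket: H₀ sin φ sin δ + cos φ cos δ sin H₀ = 1.6162×-0.72417×-0.04322 + 0.68962×0.99907×0.99897 = 0.050585 + 0.688269 = 0.738854.
Inverse-square distance factor (a/d)² = 1.0217² = 1.043871.
Q̄ = (S₀/π) × 1.043871 × [bracket] = (298/π) × 1.043871 × 0.738854 = 73.16 W/m².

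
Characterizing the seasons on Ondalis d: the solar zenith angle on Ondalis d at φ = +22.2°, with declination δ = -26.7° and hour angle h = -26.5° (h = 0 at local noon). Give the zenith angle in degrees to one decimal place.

θ_z = 55.2°

cos θ_z = sin φ sin δ + cos φ cos δ cos h = -0.169771 + 0.740242 = 0.570471.
θ_z = arccos(0.570471) = 55.2°.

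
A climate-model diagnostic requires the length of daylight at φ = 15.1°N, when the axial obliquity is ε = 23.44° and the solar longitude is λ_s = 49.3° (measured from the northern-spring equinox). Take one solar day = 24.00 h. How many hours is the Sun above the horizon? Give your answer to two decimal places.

Solar declination: sin δ = sin ε · sin λ_s = sin 23.44° × sin 49.3° = 0.30158, so δ = +17.552°.
cos H₀ = −tan φ · tan δ = −tan(+15.1°) × tan(+17.552°) = -0.0853, so H₀ = 1.6562 rad = 94.90°.
Daylight = 2H₀/(2π) × 24.00 h = (1.6562/π) × 24.00 = 12.65 h.

12.65 h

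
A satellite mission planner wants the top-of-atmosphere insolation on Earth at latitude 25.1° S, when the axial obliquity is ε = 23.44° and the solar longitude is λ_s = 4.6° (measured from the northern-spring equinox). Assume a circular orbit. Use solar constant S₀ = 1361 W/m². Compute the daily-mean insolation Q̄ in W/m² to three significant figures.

Q̄ ≈ 383 W/m²

Solar declination: sin δ = sin ε · sin λ_s = sin 23.44° × sin 4.6° = 0.03190, so δ = +1.828°.
cos H₀ = −tan(-25.1°) tan(+1.828°) = 0.0150, H₀ = 1.5558 rad.
Bracket: H₀ sin φ sin δ + cos φ cos δ sin H₀ = 1.5558×-0.42420×0.03190 + 0.90557×0.99949×0.99989 = -0.021053 + 0.905009 = 0.883956.
Q̄ = (S₀/π) × [bracket] = (1361/π) × 0.883956 = 382.9 W/m².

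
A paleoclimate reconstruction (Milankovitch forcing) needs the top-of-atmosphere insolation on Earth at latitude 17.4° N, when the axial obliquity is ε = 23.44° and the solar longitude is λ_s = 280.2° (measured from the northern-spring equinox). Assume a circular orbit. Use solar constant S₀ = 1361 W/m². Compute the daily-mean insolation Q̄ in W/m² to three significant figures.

Solar declination: sin δ = sin ε · sin λ_s = sin 23.44° × sin 280.2° = -0.39150, so δ = -23.048°.
cos H₀ = −tan(+17.4°) tan(-23.048°) = 0.1333, H₀ = 1.4371 rad.
Bracket: H₀ sin φ sin δ + cos φ cos δ sin H₀ = 1.4371×0.29904×-0.39150 + 0.95424×0.92018×0.99107 = -0.168247 + 0.870231 = 0.701984.
Q̄ = (S₀/π) × [bracket] = (1361/π) × 0.701984 = 304.1 W/m².

Q̄ ≈ 304 W/m²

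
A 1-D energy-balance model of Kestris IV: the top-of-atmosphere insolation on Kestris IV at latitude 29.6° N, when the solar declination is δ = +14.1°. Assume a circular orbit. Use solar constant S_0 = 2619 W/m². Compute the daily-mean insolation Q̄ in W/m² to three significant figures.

cos h₀ = −tan(+29.6°) tan(+14.100°) = -0.1427, h₀ = 1.7140 rad.
Bracket: h₀ sin ϕ sin δ + cos ϕ cos δ sin h₀ = 1.7140×0.49394×0.24362 + 0.86949×0.96987×0.98977 = 0.206252 + 0.834665 = 1.040917.
Q̄ = (S_0/π) × [bracket] = (2619/π) × 1.040917 = 867.8 W/m².

Q̄ ≈ 868 W/m²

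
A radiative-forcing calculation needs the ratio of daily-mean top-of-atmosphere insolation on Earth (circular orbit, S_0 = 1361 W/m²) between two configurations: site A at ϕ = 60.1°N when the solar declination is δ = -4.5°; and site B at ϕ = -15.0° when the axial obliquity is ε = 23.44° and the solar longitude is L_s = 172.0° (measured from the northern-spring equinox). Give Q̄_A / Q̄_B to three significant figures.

Q̄_A / Q̄_B ≈ 0.419

— Configuration A (ϕ=+60.1°):
cos h₀ = −tan(+60.1°) tan(-4.500°) = 0.1369, h₀ = 1.4335 rad.
Bracket: h₀ sin ϕ sin δ + cos ϕ cos δ sin h₀ = 1.4335×0.86690×-0.07846 + 0.49849×0.99692×0.99059 = -0.097502 + 0.492278 = 0.394776.
Q̄ = (S_0/π) × [bracket] = (1361/π) × 0.394776 = 171.02 W/m².
— Configuration B (ϕ=-15.0°):
Solar declination: sin δ = sin ε · sin L_s = sin 23.44° × sin 172.0° = 0.05536, so δ = +3.174°.
cos h₀ = −tan(-15.0°) tan(+3.174°) = 0.0149, h₀ = 1.5559 rad.
Bracket: h₀ sin ϕ sin δ + cos ϕ cos δ sin h₀ = 1.5559×-0.25882×0.05536 + 0.96593×0.99847×0.99989 = -0.022293 + 0.964346 = 0.942053.
Q̄ = (S_0/π) × [bracket] = (1361/π) × 0.942053 = 408.12 W/m².
Ratio Q̄_A / Q̄_B = 171.02 / 408.12 = 0.4190.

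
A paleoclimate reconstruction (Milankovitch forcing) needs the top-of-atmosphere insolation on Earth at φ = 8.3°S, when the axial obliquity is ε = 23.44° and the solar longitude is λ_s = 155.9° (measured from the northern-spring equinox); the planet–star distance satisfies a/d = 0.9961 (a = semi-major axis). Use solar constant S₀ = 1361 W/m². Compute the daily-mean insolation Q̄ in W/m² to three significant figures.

Q̄ ≈ 404 W/m²

Solar declination: sin δ = sin ε · sin λ_s = sin 23.44° × sin 155.9° = 0.16243, so δ = +9.348°.
cos H₀ = −tan(-8.3°) tan(+9.348°) = 0.0240, H₀ = 1.5468 rad.
Bracket: H₀ sin φ sin δ + cos φ cos δ sin H₀ = 1.5468×-0.14436×0.16243 + 0.98953×0.98672×0.99971 = -0.036270 + 0.976106 = 0.939836.
Inverse-square distance factor (a/d)² = 0.9961² = 0.992215.
Q̄ = (S₀/π) × 0.992215 × [bracket] = (1361/π) × 0.992215 × 0.939836 = 404.0 W/m².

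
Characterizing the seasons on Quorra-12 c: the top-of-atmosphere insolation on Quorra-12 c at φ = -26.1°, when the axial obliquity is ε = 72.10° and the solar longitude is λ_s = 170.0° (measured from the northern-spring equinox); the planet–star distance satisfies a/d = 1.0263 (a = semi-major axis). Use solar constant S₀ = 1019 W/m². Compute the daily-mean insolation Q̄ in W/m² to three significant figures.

Solar declination: sin δ = sin ε · sin λ_s = sin 72.10° × sin 170.0° = 0.16524, so δ = +9.511°.
cos H₀ = −tan(-26.1°) tan(+9.511°) = 0.0821, H₀ = 1.4886 rad.
Bracket: H₀ sin φ sin δ + cos φ cos δ sin H₀ = 1.4886×-0.43994×0.16524 + 0.89803×0.98625×0.99663 = -0.108215 + 0.882697 = 0.774482.
Inverse-square distance factor (a/d)² = 1.0263² = 1.053292.
Q̄ = (S₀/π) × 1.053292 × [bracket] = (1019/π) × 1.053292 × 0.774482 = 264.6 W/m².

Q̄ ≈ 265 W/m²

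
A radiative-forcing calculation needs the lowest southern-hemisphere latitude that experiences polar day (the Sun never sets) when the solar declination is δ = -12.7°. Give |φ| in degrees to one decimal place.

Polar day requires cos H₀ = −tan φ tan δ ≤ −1, i.e. tan φ tan δ ≥ 1.
The boundary is |tan φ| · |tan δ| = 1, so |φ| = 90° − |δ| = 90° − 12.7° = 77.3° in the southern hemisphere.

|φ| = 77.3°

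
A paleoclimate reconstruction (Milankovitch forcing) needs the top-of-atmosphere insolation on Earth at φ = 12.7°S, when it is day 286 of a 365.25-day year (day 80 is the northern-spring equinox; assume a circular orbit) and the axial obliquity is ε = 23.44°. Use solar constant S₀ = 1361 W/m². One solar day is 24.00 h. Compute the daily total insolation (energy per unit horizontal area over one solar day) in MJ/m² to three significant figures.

Solar longitude: λ_s = 360° × (286 − 80)/365.25 = 203.039°.
sin δ = sin 23.44° × sin 203.039° = -0.15568, so δ = -8.956°.
cos H₀ = −tan(-12.7°) tan(-8.956°) = -0.0355, H₀ = 1.6063 rad.
Bracket: H₀ sin φ sin δ + cos φ cos δ sin H₀ = 1.6063×-0.21985×-0.15568 + 0.97553×0.98781×0.99937 = 0.054978 + 0.963031 = 1.018009.
Q̄ = (S₀/π) × [bracket] = (1361/π) × 1.018009 = 441.02 W/m².
Daily total = Q̄ × 24.00 h × 3600 s/h = 441.02 × 24.00 × 3600 / 10⁶ = 38.10 MJ/m².

38.1 MJ/m²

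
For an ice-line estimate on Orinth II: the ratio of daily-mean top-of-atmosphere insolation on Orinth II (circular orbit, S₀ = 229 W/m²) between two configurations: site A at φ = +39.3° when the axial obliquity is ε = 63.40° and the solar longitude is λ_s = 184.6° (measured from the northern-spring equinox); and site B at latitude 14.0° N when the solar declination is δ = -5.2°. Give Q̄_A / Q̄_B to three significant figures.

— Configuration A (φ=+39.3°):
Solar declination: sin δ = sin ε · sin λ_s = sin 63.40° × sin 184.6° = -0.07171, so δ = -4.112°.
cos H₀ = −tan(+39.3°) tan(-4.112°) = 0.0588, H₀ = 1.5119 rad.
Bracket: H₀ sin φ sin δ + cos φ cos δ sin H₀ = 1.5119×0.63338×-0.07171 + 0.77384×0.99743×0.99827 = -0.068670 + 0.770516 = 0.701846.
Q̄ = (S₀/π) × [bracket] = (229/π) × 0.701846 = 51.160 W/m².
— Configuration B (φ=+14.0°):
cos H₀ = −tan(+14.0°) tan(-5.200°) = 0.0227, H₀ = 1.5481 rad.
Bracket: H₀ sin φ sin δ + cos φ cos δ sin H₀ = 1.5481×0.24192×-0.09063 + 0.97030×0.99588×0.99974 = -0.033942 + 0.966051 = 0.932109.
Q̄ = (S₀/π) × [bracket] = (229/π) × 0.932109 = 67.944 W/m².
Ratio Q̄_A / Q̄_B = 51.160 / 67.944 = 0.7530.

Q̄_A / Q̄_B ≈ 0.753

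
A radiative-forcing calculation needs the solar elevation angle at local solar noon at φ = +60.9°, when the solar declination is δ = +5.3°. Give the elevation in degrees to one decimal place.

At local noon the hour angle is zero, so the zenith angle equals |φ − δ| = |+60.9° − (+5.300°)| = 55.600°.
Elevation = 90° − 55.600° = 34.4°.

34.4°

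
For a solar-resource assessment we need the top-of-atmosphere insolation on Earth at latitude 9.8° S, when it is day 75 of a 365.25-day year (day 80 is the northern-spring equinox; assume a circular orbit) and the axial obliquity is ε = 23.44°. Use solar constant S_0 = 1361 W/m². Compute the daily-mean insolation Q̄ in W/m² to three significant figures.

Solar longitude: L_s = 360° × (75 − 80)/365.25 = -4.928°, i.e. -4.928° + 360° = 355.072°.
sin δ = sin 23.44° × sin 355.072° = -0.03417, so δ = -1.958°.
cos h₀ = −tan(-9.8°) tan(-1.958°) = -0.0059, h₀ = 1.5767 rad.
Bracket: h₀ sin ϕ sin δ + cos ϕ cos δ sin h₀ = 1.5767×-0.17021×-0.03417 + 0.98541×0.99942×0.99998 = 0.009170 + 0.984819 = 0.993989.
Q̄ = (S_0/π) × [bracket] = (1361/π) × 0.993989 = 430.6 W/m².

Q̄ ≈ 431 W/m²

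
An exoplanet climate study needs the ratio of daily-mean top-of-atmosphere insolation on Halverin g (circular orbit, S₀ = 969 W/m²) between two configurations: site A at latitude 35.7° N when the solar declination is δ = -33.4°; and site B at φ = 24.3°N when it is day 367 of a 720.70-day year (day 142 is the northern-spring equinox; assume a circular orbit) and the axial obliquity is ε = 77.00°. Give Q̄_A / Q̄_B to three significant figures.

— Configuration A (φ=+35.7°):
cos H₀ = −tan(+35.7°) tan(-33.400°) = 0.4738, H₀ = 1.0772 rad.
Bracket: H₀ sin φ sin δ + cos φ cos δ sin H₀ = 1.0772×0.58354×-0.55048 + 0.81208×0.83485×0.88063 = -0.346026 + 0.597036 = 0.251010.
Q̄ = (S₀/π) × [bracket] = (969/π) × 0.251010 = 77.422 W/m².
— Configuration B (φ=+24.3°):
Solar longitude: λ_s = 360° × (367 − 142)/720.70 = 112.391°.
sin δ = sin 77.00° × sin 112.391° = 0.90091, so δ = +64.278°.
cos H₀ = −tan(+24.3°) tan(+64.278°) = -0.9373, H₀ = 2.7855 rad.
Bracket: H₀ sin φ sin δ + cos φ cos δ sin H₀ = 2.7855×0.41151×0.90091 + 0.91140×0.43401×0.34863 = 1.032678 + 0.137903 = 1.170581.
Q̄ = (S₀/π) × [bracket] = (969/π) × 1.170581 = 361.06 W/m².
Ratio Q̄_A / Q̄_B = 77.422 / 361.06 = 0.2144.

Q̄_A / Q̄_B ≈ 0.214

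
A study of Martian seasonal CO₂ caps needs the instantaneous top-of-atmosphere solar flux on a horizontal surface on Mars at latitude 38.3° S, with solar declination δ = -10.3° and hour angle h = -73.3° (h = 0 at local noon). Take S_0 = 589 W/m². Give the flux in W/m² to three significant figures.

196 W/m²

cos θ_z = sin ϕ sin δ + cos ϕ cos δ cos h = 0.110818 + 0.221880 = 0.332698.
Flux = S_0 · cos θ_z = 589 × 0.332698 = 196.0 W/m².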